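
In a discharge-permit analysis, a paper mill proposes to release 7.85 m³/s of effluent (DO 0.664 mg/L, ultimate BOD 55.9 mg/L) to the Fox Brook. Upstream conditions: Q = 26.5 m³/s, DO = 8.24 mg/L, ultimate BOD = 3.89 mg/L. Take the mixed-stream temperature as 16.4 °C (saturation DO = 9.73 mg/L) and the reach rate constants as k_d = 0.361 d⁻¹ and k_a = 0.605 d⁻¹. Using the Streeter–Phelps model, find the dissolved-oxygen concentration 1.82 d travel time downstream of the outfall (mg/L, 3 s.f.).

Mixed DO = (26.5×8.24 + 7.85×0.664)/(26.5+7.85) = 223.6/34.35 = 6.509 mg/L.
Mixed L₀ = (26.5×3.89 + 7.85×55.9)/(34.35) = 541.9/34.35 = 15.78 mg/L.
Initial deficit D₀ = C_s − DO₀ = 9.73 − 6.509 = 3.221 mg/L.
D(1.82) = [0.361×15.78/(0.605−0.361)](e^(−0.361×1.82) − e^(−0.605×1.82)) + 3.221 e^(−0.605×1.82)
= 23.34 × (0.5184 − 0.3325) + 3.221 × 0.3325 = 5.410 mg/L.
DO = 9.73 − 5.410 = 4.320 mg/L.

DO ≈ 4.32 mg/L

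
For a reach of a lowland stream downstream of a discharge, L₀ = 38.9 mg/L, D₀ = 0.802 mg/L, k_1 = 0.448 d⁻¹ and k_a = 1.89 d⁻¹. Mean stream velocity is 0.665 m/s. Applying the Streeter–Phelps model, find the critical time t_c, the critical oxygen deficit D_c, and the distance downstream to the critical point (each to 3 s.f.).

t_c = [1/(k_a−k_1)] ln[(k_a/k_1)(1 − D₀(k_a−k_1)/(k_1 L₀))]
= [1/(1.89−0.448)] ln[(1.89/0.448)(1 − 0.802×1.442/(0.448×38.9))]
= (1/1.442) ln[4.219 × 0.9336] = 0.6935 × ln(3.939) = 0.6935 × 1.371 = 0.9507 d.
D_c = (k_1/k_a) L₀ e^(−k_1 t_c) = (0.448/1.89) × 38.9 × e^(−0.448×0.9507) = 0.2370 × 38.9 × 0.6532 = 6.023 mg/L.
x_c = v t_c = 0.665 m/s × 0.9507 d × 86400 s/d = 54620 m ≈ 54.6 km.

t_c ≈ 0.951 d; D_c ≈ 6.02 mg/L; x_c ≈ 54.6 km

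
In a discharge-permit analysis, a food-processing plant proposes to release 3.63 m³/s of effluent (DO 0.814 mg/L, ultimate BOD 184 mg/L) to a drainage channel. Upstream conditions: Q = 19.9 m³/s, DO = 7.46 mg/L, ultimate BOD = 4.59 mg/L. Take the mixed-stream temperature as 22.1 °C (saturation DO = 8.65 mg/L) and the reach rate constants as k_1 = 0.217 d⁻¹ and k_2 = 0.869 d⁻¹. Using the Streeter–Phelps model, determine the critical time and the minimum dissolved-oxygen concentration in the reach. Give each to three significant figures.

t_c ≈ 1.77 d; minimum DO ≈ 3.17 mg/L

Mixed DO = (19.9×7.46 + 3.63×0.814)/(19.9+3.63) = 151.4/23.53 = 6.435 mg/L.
Mixed L₀ = (19.9×4.59 + 3.63×184)/(23.53) = 759.3/23.53 = 32.27 mg/L.
Initial deficit D₀ = C_s − DO₀ = 8.65 − 6.435 = 2.215 mg/L.
t_c = (1/0.6520) ln[(0.869/0.217)(1 − 2.215×0.6520/(0.217×32.27))] = 1.534 × ln(3.179) = 1.774 d.
D_c = (0.217/0.869) × 32.27 × e^(−0.217×1.774) = 0.2497 × 32.27 × 0.6805 = 5.483 mg/L.
Minimum DO = 8.65 − 5.483 = 3.167 mg/L.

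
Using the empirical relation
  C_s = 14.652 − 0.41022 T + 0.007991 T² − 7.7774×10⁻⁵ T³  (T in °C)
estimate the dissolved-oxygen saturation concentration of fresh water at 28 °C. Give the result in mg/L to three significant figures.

C_s = 14.652 − 0.41022×28 + 0.007991×28² − 7.7774×10⁻⁵×28³ = 7.723 mg/L.

C_s ≈ 7.72 mg/L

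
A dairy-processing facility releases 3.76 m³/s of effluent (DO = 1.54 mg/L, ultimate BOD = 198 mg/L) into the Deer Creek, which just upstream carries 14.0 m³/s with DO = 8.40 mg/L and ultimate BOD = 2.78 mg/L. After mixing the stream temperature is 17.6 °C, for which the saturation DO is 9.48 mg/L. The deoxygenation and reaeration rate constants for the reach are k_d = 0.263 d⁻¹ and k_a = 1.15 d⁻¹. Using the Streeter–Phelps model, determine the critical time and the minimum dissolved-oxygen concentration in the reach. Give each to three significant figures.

t_c ≈ 1.42 d; minimum DO ≈ 2.54 mg/L

Mixed DO = (14.0×8.40 + 3.76×1.54)/(14.0+3.76) = 123.4/17.76 = 6.948 mg/L.
Mixed L₀ = (14.0×2.78 + 3.76×198)/(17.76) = 783.4/17.76 = 44.11 mg/L.
Initial deficit D₀ = C_s − DO₀ = 9.48 − 6.948 = 2.532 mg/L.
t_c = (1/0.8870) ln[(1.15/0.263)(1 − 2.532×0.8870/(0.263×44.11))] = 1.127 × ln(3.526) = 1.421 d.
D_c = (0.263/1.15) × 44.11 × e^(−0.263×1.421) = 0.2287 × 44.11 × 0.6882 = 6.943 mg/L.
Minimum DO = 9.48 − 6.943 = 2.537 mg/L.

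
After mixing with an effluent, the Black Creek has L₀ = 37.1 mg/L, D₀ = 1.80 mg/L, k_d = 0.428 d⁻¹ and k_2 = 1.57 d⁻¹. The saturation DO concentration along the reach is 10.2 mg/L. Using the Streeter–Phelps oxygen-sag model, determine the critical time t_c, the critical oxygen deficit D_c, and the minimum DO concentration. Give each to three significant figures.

With k_2/k_d = 3.668 and 1 − D₀(k_2−k_d)/(k_d L₀) = 0.8705,
t_c = ln(3.668 × 0.8705) / (1.57 − 0.428) = ln(3.193) / 1.142 = 1.161/1.142 = 1.017 d.
D_c = (k_d/k_2) L₀ e^(−k_d t_c) = (0.428/1.57) × 37.1 × e^(−0.428×1.017) = 0.2726 × 37.1 × 0.6472 = 6.545 mg/L.
Minimum DO = C_s − D_c = 10.2 − 6.545 = 3.655 mg/L.

t_c ≈ 1.02 d; D_c ≈ 6.55 mg/L; min DO ≈ 3.65 mg/L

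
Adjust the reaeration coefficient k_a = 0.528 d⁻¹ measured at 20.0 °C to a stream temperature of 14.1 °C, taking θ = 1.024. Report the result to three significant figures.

k_a(T₂) = k_a(T₁) · θ^(T₂−T₁) = 0.528 × 1.024^(14.1−20.0)
= 0.528 × 1.024^-5.90 = 0.528 × 0.8694 = 0.4591 d⁻¹.

k_a ≈ 0.459 d⁻¹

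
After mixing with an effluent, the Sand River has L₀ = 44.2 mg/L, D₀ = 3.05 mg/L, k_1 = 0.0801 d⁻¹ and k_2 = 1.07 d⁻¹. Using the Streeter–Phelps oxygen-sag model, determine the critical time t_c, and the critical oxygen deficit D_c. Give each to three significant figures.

t_c ≈ 0.683 d; D_c ≈ 3.13 mg/L

With k_2/k_1 = 13.36 and 1 − D₀(k_2−k_1)/(k_1 L₀) = 0.1472,
t_c = ln(13.36 × 0.1472) / (1.07 − 0.0801) = ln(1.967) / 0.9899 = 0.6763/0.9899 = 0.6832 d.
L(t_c) = L₀ e^(−k_1 t_c) = 44.2 × 0.9467 = 41.85 mg/L, and at the critical point k_2 D_c = k_1 L, so D_c = (0.0801/1.07) × 41.85 = 3.133 mg/L.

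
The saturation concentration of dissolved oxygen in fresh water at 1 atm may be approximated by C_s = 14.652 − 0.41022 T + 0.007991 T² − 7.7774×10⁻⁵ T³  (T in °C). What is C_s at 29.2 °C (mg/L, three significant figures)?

C_s ≈ 7.55 mg/L

C_s = 14.652 − 0.41022×29.2 + 0.007991×29.2² − 7.7774×10⁻⁵×29.2³ = 7.551 mg/L.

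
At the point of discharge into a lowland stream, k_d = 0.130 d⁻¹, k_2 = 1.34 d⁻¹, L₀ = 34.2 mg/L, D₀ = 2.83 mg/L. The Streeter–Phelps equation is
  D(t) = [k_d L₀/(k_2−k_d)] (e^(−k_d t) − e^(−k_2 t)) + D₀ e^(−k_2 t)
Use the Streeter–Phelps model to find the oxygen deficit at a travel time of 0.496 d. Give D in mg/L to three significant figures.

k_d L₀/(k_2−k_d) = 0.130×34.2/(1.34−0.130) = 4.446/1.210 = 3.674 mg/L.
e^(−k_d t) = e^(−0.130×0.4960) = 0.9376; e^(−k_2 t) = e^(−1.34×0.4960) = 0.5145.
D = 3.674 × (0.9376 − 0.5145) + 2.83 × 0.5145 = 1.555 + 1.456 = 3.011 mg/L.

D ≈ 3.01 mg/L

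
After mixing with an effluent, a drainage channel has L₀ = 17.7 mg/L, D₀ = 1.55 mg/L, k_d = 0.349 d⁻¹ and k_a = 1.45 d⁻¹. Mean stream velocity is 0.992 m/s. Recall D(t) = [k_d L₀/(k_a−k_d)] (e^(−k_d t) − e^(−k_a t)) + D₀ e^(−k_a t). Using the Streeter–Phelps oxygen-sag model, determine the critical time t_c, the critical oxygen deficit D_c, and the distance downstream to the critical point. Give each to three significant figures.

At the critical point dD/dt = 0, so k_d L₀ e^(−k_d t) = k_a D. Substituting D(t) from the Streeter–Phelps equation and solving for t gives
t_c = ln[(k_a/k_d)(1 − D₀(k_a−k_d)/(k_d L₀))] / (k_a−k_d).
Here k_a−k_d = 1.101 d⁻¹ and 1 − D₀(k_a−k_d)/(k_d L₀) = 1 − 1.55×1.101/(0.349×17.7) = 0.7237, so
t_c = ln(4.155 × 0.7237) / 1.101 = 1.101 / 1.101 = 0.9999 d.
L(t_c) = L₀ e^(−k_d t_c) = 17.7 × 0.7054 = 12.49 mg/L, and at the critical point k_a D_c = k_d L, so D_c = (0.349/1.45) × 12.49 = 3.005 mg/L.
x_c = v t_c = 0.992 m/s × 0.9999 d × 86400 s/d = 85700 m ≈ 85.7 km.

t_c ≈ 1.00 d; D_c ≈ 3.01 mg/L; x_c ≈ 85.7 km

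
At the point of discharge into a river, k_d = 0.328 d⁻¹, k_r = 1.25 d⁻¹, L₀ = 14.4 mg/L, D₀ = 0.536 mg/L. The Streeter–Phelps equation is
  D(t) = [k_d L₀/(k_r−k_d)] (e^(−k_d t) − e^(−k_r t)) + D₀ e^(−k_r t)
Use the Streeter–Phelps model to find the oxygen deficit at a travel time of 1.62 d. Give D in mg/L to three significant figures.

k_d L₀/(k_r−k_d) = 0.328×14.4/(1.25−0.328) = 4.723/0.9220 = 5.123 mg/L.
e^(−k_d t) = e^(−0.328×1.620) = 0.5878; e^(−k_r t) = e^(−1.25×1.620) = 0.1320.
D = 5.123 × (0.5878 − 0.1320) + 0.536 × 0.1320 = 2.335 + 0.07075 = 2.406 mg/L.

D ≈ 2.41 mg/L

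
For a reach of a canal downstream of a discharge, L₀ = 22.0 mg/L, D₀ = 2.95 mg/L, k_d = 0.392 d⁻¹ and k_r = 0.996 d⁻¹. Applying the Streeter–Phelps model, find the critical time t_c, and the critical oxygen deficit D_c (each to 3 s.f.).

t_c ≈ 1.16 d; D_c ≈ 5.49 mg/L

t_c = [1/(k_r−k_d)] ln[(k_r/k_d)(1 − D₀(k_r−k_d)/(k_d L₀))]
= [1/(0.996−0.392)] ln[(0.996/0.392)(1 − 2.95×0.6040/(0.392×22.0))]
= (1/0.6040) ln[2.541 × 0.7934] = 1.656 × ln(2.016) = 1.656 × 0.7010 = 1.161 d.
D_c = (k_d/k_r) L₀ e^(−k_d t_c) = (0.392/0.996) × 22.0 × e^(−0.392×1.161) = 0.3936 × 22.0 × 0.6345 = 5.494 mg/L.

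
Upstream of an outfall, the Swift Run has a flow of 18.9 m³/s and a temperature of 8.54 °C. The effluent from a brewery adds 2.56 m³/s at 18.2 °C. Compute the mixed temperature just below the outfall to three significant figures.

Flow-weighted mixing: C = (Q_r C_r + Q_w C_w)/(Q_r + Q_w)
= (18.9×8.54 + 2.56×18.2)/(18.9 + 2.56) = 208.0/21.46 = 9.692 °C.

9.69 °C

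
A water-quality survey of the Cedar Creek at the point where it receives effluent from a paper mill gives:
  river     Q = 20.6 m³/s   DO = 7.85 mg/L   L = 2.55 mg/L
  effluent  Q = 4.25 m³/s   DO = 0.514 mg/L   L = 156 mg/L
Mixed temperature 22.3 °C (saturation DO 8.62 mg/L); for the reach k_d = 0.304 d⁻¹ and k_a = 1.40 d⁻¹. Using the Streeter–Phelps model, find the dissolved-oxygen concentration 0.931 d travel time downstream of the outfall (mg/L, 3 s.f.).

Mixed DO = (20.6×7.85 + 4.25×0.514)/(20.6+4.25) = 163.9/24.85 = 6.595 mg/L.
Mixed L₀ = (20.6×2.55 + 4.25×156)/(24.85) = 715.5/24.85 = 28.79 mg/L.
Initial deficit D₀ = C_s − DO₀ = 8.62 − 6.595 = 2.025 mg/L.
D(0.931) = [0.304×28.79/(1.40−0.304)](e^(−0.304×0.931) − e^(−1.40×0.931)) + 2.025 e^(−1.40×0.931)
= 7.987 × (0.7535 − 0.2716) + 2.025 × 0.2716 = 4.399 mg/L.
DO = 8.62 − 4.399 = 4.221 mg/L.

DO ≈ 4.22 mg/L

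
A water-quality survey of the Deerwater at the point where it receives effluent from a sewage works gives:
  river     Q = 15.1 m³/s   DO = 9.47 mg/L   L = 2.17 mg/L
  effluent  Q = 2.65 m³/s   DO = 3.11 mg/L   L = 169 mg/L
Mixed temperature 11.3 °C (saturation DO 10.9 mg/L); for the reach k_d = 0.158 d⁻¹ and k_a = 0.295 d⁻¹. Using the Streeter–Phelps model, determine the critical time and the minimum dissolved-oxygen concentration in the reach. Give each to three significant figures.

t_c ≈ 3.98 d; minimum DO ≈ 3.17 mg/L

Mixed DO = (15.1×9.47 + 2.65×3.11)/(15.1+2.65) = 151.2/17.75 = 8.520 mg/L.
Mixed L₀ = (15.1×2.17 + 2.65×169)/(17.75) = 480.6/17.75 = 27.08 mg/L.
Initial deficit D₀ = C_s − DO₀ = 10.9 − 8.520 = 2.380 mg/L.
t_c = (1/0.1370) ln[(0.295/0.158)(1 − 2.380×0.1370/(0.158×27.08))] = 7.299 × ln(1.725) = 3.979 d.
D_c = (0.158/0.295) × 27.08 × e^(−0.158×3.979) = 0.5356 × 27.08 × 0.5333 = 7.734 mg/L.
Minimum DO = 10.9 − 7.734 = 3.166 mg/L.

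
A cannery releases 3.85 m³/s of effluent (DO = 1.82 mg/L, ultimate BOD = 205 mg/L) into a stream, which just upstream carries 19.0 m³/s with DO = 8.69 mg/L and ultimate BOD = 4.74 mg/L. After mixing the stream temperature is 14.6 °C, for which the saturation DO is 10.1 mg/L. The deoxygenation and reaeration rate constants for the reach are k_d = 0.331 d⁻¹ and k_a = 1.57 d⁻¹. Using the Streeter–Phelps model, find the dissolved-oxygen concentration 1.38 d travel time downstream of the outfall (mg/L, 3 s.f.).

Mixed DO = (19.0×8.69 + 3.85×1.82)/(19.0+3.85) = 172.1/22.85 = 7.532 mg/L.
Mixed L₀ = (19.0×4.74 + 3.85×205)/(22.85) = 879.3/22.85 = 38.48 mg/L.
Initial deficit D₀ = C_s − DO₀ = 10.1 − 7.532 = 2.568 mg/L.
D(1.38) = [0.331×38.48/(1.57−0.331)](e^(−0.331×1.38) − e^(−1.57×1.38)) + 2.568 e^(−1.57×1.38)
= 10.28 × (0.6333 − 0.1146) + 2.568 × 0.1146 = 5.627 mg/L.
DO = 10.1 − 5.627 = 4.473 mg/L.

DO ≈ 4.47 mg/L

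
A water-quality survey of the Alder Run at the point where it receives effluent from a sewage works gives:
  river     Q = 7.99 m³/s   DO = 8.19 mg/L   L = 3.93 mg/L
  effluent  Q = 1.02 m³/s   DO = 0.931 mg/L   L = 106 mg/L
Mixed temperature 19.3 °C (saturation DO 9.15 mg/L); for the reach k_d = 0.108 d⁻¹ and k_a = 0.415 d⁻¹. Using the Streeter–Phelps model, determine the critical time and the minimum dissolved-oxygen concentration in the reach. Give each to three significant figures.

Mixed DO = (7.99×8.19 + 1.02×0.931)/(7.99+1.02) = 66.39/9.010 = 7.368 mg/L.
Mixed L₀ = (7.99×3.93 + 1.02×106)/(9.010) = 139.5/9.010 = 15.49 mg/L.
Initial deficit D₀ = C_s − DO₀ = 9.15 − 7.368 = 1.782 mg/L.
t_c = (1/0.3070) ln[(0.415/0.108)(1 − 1.782×0.3070/(0.108×15.49))] = 3.257 × ln(2.586) = 3.095 d.
D_c = (0.108/0.415) × 15.49 × e^(−0.108×3.095) = 0.2602 × 15.49 × 0.7159 = 2.885 mg/L.
Minimum DO = 9.15 − 2.885 = 6.265 mg/L.

t_c ≈ 3.09 d; minimum DO ≈ 6.27 mg/L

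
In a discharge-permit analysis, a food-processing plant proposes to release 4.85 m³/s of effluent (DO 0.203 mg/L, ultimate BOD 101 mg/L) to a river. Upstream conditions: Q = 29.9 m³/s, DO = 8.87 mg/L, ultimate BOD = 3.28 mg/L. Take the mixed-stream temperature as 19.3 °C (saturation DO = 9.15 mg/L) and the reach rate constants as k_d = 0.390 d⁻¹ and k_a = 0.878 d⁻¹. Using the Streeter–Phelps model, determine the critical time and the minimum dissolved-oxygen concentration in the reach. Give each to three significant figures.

t_c ≈ 1.42 d; minimum DO ≈ 4.84 mg/L

Mixed DO = (29.9×8.87 + 4.85×0.203)/(29.9+4.85) = 266.2/34.75 = 7.660 mg/L.
Mixed L₀ = (29.9×3.28 + 4.85×101)/(34.75) = 587.9/34.75 = 16.92 mg/L.
Initial deficit D₀ = C_s − DO₀ = 9.15 − 7.660 = 1.490 mg/L.
t_c = (1/0.4880) ln[(0.878/0.390)(1 − 1.490×0.4880/(0.390×16.92))] = 2.049 × ln(2.003) = 1.424 d.
D_c = (0.390/0.878) × 16.92 × e^(−0.390×1.424) = 0.4442 × 16.92 × 0.5739 = 4.313 mg/L.
Minimum DO = 9.15 − 4.313 = 4.837 mg/L.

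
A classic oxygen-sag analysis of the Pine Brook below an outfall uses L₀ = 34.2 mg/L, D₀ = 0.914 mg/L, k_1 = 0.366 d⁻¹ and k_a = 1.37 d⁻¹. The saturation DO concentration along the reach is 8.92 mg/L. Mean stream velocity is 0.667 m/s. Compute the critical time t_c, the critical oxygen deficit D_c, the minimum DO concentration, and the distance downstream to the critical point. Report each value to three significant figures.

t_c ≈ 1.24 d; D_c ≈ 5.81 mg/L; min DO ≈ 3.11 mg/L; x_c ≈ 71.4 km

t_c = [1/(k_a−k_1)] ln[(k_a/k_1)(1 − D₀(k_a−k_1)/(k_1 L₀))]
= [1/(1.37−0.366)] ln[(1.37/0.366)(1 − 0.914×1.004/(0.366×34.2))]
= (1/1.004) ln[3.743 × 0.9267] = 0.9960 × ln(3.469) = 0.9960 × 1.244 = 1.239 d.
D_c = (k_1/k_a) L₀ e^(−k_1 t_c) = (0.366/1.37) × 34.2 × e^(−0.366×1.239) = 0.2672 × 34.2 × 0.6355 = 5.806 mg/L.
Minimum DO = C_s − D_c = 8.92 − 5.806 = 3.114 mg/L.
x_c = v t_c = 0.667 m/s × 1.239 d × 86400 s/d = 71390 m ≈ 71.4 km.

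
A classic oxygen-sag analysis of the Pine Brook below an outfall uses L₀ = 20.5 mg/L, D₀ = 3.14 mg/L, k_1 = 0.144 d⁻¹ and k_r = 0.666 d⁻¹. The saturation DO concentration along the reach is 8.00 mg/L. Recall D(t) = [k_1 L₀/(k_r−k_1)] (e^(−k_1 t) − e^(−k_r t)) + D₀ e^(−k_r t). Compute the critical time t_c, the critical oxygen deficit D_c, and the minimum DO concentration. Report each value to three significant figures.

t_c ≈ 1.38 d; D_c ≈ 3.63 mg/L; min DO ≈ 4.37 mg/L

With k_r/k_1 = 4.625 and 1 − D₀(k_r−k_1)/(k_1 L₀) = 0.4448,
t_c = ln(4.625 × 0.4448) / (0.666 − 0.144) = ln(2.057) / 0.5220 = 0.7212/0.5220 = 1.382 d.
L(t_c) = L₀ e^(−k_1 t_c) = 20.5 × 0.8196 = 16.80 mg/L, and at the critical point k_r D_c = k_1 L, so D_c = (0.144/0.666) × 16.80 = 3.633 mg/L.
Minimum DO = C_s − D_c = 8.00 − 3.633 = 4.367 mg/L.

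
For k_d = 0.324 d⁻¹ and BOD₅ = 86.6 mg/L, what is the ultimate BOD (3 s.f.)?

BOD₅ = L₀(1 − e^(−5k_d)) ⇒ L₀ = BOD₅ / (1 − e^(−5×0.324))
= 86.6 / (1 − 0.1979) = 86.6 / 0.8021 = 108.0 mg/L.

L₀ ≈ 108 mg/L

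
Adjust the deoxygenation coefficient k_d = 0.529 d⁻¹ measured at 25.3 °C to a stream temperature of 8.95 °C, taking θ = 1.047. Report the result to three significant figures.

k_d(T₂) = k_d(T₁) · θ^(T₂−T₁) = 0.529 × 1.047^(8.95−25.3)
= 0.529 × 1.047^-16.4 = 0.529 × 0.4719 = 0.2496 d⁻¹.

k_d ≈ 0.250 d⁻¹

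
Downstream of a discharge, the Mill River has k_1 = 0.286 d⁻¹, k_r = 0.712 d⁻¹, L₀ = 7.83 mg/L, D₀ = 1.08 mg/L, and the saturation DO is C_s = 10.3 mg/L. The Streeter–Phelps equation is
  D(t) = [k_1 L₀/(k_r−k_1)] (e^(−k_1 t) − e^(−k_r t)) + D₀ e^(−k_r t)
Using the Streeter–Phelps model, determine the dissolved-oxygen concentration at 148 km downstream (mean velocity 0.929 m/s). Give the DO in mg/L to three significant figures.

Travel time t = x/v = 148 km / (0.929 m/s) = 148000 m / 0.929 m/s = 159300 s = 1.844 d.
k_1 L₀/(k_r−k_1) = 0.286×7.83/(0.712−0.286) = 2.239/0.4260 = 5.257 mg/L.
e^(−k_1 t) = e^(−0.286×1.844) = 0.5902; e^(−k_r t) = e^(−0.712×1.844) = 0.2691.
D = 5.257 × (0.5902 − 0.2691) + 1.08 × 0.2691 = 1.688 + 0.2906 = 1.979 mg/L.
DO = C_s − D = 10.3 − 1.979 = 8.321 mg/L.

DO ≈ 8.32 mg/L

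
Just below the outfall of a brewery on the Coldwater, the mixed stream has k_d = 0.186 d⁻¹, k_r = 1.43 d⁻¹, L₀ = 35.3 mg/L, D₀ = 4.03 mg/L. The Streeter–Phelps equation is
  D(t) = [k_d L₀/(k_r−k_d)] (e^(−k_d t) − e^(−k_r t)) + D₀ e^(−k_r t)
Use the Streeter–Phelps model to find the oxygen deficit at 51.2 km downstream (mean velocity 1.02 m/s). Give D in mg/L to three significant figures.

Travel time t = x/v = 51.2 km / (1.02 m/s) = 51200 m / 1.02 m/s = 50200 s = 0.5810 d.
k_d L₀/(k_r−k_d) = 0.186×35.3/(1.43−0.186) = 6.566/1.244 = 5.278 mg/L.
e^(−k_d t) = e^(−0.186×0.5810) = 0.8976; e^(−k_r t) = e^(−1.43×0.5810) = 0.4357.
D = 5.278 × (0.8976 − 0.4357) + 4.03 × 0.4357 = 2.438 + 1.756 = 4.194 mg/L.

D ≈ 4.19 mg/L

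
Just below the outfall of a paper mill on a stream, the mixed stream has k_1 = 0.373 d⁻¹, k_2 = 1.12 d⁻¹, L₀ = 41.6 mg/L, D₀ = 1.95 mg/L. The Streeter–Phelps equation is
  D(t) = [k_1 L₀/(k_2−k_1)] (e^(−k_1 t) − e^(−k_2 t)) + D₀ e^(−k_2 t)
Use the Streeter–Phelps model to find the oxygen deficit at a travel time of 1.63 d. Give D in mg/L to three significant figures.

D ≈ 8.28 mg/L

k_1 L₀/(k_2−k_1) = 0.373×41.6/(1.12−0.373) = 15.52/0.7470 = 20.77 mg/L.
e^(−k_1 t) = e^(−0.373×1.630) = 0.5444; e^(−k_2 t) = e^(−1.12×1.630) = 0.1611.
D = 20.77 × (0.5444 − 0.1611) + 1.95 × 0.1611 = 7.962 + 0.3142 = 8.277 mg/L.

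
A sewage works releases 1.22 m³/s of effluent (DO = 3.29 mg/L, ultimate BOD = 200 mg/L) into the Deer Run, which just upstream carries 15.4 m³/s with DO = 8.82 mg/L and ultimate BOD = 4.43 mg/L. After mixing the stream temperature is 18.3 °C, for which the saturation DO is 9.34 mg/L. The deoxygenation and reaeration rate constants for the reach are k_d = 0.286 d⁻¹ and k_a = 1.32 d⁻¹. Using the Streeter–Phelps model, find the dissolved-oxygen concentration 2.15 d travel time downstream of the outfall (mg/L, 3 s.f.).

DO ≈ 6.78 mg/L

Mixed DO = (15.4×8.82 + 1.22×3.29)/(15.4+1.22) = 139.8/16.62 = 8.414 mg/L.
Mixed L₀ = (15.4×4.43 + 1.22×200)/(16.62) = 312.2/16.62 = 18.79 mg/L.
Initial deficit D₀ = C_s − DO₀ = 9.34 − 8.414 = 0.9259 mg/L.
D(2.15) = [0.286×18.79/(1.32−0.286)](e^(−0.286×2.15) − e^(−1.32×2.15)) + 0.9259 e^(−1.32×2.15)
= 5.196 × (0.5407 − 0.05854) + 0.9259 × 0.05854 = 2.560 mg/L.
DO = 9.34 − 2.560 = 6.780 mg/L.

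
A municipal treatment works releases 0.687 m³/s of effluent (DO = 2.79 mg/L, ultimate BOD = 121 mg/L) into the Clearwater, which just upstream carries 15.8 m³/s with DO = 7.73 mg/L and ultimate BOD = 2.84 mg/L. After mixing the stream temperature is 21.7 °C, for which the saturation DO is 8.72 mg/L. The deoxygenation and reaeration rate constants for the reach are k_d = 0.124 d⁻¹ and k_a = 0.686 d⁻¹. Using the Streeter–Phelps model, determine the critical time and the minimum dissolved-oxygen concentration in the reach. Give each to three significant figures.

t_c ≈ 0.913 d; minimum DO ≈ 7.47 mg/L

Mixed DO = (15.8×7.73 + 0.687×2.79)/(15.8+0.687) = 124.1/16.49 = 7.524 mg/L.
Mixed L₀ = (15.8×2.84 + 0.687×121)/(16.49) = 128.0/16.49 = 7.764 mg/L.
Initial deficit D₀ = C_s − DO₀ = 8.72 − 7.524 = 1.196 mg/L.
t_c = (1/0.5620) ln[(0.686/0.124)(1 − 1.196×0.5620/(0.124×7.764))] = 1.779 × ln(1.670) = 0.9126 d.
D_c = (0.124/0.686) × 7.764 × e^(−0.124×0.9126) = 0.1808 × 7.764 × 0.8930 = 1.253 mg/L.
Minimum DO = 8.72 − 1.253 = 7.467 mg/L.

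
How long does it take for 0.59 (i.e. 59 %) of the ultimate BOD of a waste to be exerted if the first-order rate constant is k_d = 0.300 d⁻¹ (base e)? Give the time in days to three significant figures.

y/L₀ = 1 − e^(−k_d t) = 0.59 ⇒ e^(−k_d t) = 0.410
t = −ln(0.410) / 0.300 = 0.8916 / 0.300 = 2.972 d.

t ≈ 2.97 d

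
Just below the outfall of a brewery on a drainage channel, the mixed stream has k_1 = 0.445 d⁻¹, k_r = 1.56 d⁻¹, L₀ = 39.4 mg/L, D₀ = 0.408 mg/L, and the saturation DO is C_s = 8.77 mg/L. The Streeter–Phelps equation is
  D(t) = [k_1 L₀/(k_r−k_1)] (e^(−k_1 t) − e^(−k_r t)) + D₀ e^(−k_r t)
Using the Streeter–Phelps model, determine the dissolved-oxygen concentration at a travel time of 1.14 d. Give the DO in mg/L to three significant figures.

DO ≈ 1.89 mg/L

k_1 L₀/(k_r−k_1) = 0.445×39.4/(1.56−0.445) = 17.53/1.115 = 15.72 mg/L.
e^(−k_1 t) = e^(−0.445×1.140) = 0.6021; e^(−k_r t) = e^(−1.56×1.140) = 0.1689.
D = 15.72 × (0.6021 − 0.1689) + 0.408 × 0.1689 = 6.812 + 0.06891 = 6.881 mg/L.
DO = C_s − D = 8.77 − 6.881 = 1.889 mg/L.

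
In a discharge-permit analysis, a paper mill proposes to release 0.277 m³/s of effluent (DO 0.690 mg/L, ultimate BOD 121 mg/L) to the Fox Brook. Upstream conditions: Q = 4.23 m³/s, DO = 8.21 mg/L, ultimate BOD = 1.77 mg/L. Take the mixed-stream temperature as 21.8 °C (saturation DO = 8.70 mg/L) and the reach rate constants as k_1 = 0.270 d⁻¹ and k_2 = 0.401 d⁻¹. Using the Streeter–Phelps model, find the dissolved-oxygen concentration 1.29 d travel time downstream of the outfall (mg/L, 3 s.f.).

Mixed DO = (4.23×8.21 + 0.277×0.690)/(4.23+0.277) = 34.92/4.507 = 7.748 mg/L.
Mixed L₀ = (4.23×1.77 + 0.277×121)/(4.507) = 41.00/4.507 = 9.098 mg/L.
Initial deficit D₀ = C_s − DO₀ = 8.70 − 7.748 = 0.9522 mg/L.
D(1.29) = [0.270×9.098/(0.401−0.270)](e^(−0.270×1.29) − e^(−0.401×1.29)) + 0.9522 e^(−0.401×1.29)
= 18.75 × (0.7059 − 0.5961) + 0.9522 × 0.5961 = 2.626 mg/L.
DO = 8.70 − 2.626 = 6.074 mg/L.

DO ≈ 6.07 mg/L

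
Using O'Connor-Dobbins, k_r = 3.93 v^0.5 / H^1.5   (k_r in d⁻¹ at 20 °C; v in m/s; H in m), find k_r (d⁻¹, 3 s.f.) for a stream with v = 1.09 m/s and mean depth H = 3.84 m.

k_r ≈ 0.545 d⁻¹

k_r = 3.93 × 1.09^0.5 / 3.84^1.5 = 3.93 × 1.044 / 7.525 = 0.5453 d⁻¹.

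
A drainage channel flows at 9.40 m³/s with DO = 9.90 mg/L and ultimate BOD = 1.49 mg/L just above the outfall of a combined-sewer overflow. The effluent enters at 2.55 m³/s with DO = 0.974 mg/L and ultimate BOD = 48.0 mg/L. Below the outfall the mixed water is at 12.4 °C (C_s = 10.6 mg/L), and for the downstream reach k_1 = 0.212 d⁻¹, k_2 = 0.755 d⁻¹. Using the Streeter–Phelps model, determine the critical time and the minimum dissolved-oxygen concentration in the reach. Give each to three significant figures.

t_c ≈ 0.722 d; minimum DO ≈ 7.85 mg/L

Mixed DO = (9.40×9.90 + 2.55×0.974)/(9.40+2.55) = 95.54/11.95 = 7.995 mg/L.
Mixed L₀ = (9.40×1.49 + 2.55×48.0)/(11.95) = 136.4/11.95 = 11.41 mg/L.
Initial deficit D₀ = C_s − DO₀ = 10.6 − 7.995 = 2.605 mg/L.
t_c = (1/0.5430) ln[(0.755/0.212)(1 − 2.605×0.5430/(0.212×11.41))] = 1.842 × ln(1.480) = 0.7218 d.
D_c = (0.212/0.755) × 11.41 × e^(−0.212×0.7218) = 0.2808 × 11.41 × 0.8581 = 2.750 mg/L.
Minimum DO = 10.6 − 2.750 = 7.850 mg/L.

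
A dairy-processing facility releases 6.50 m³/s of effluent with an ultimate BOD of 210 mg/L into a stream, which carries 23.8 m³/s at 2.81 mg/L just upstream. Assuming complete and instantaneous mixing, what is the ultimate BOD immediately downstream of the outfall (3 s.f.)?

Flow-weighted mixing: C = (Q_r C_r + Q_w C_w)/(Q_r + Q_w)
= (23.8×2.81 + 6.50×210)/(23.8 + 6.50) = 1432/30.30 = 47.26 mg/L.

47.3 mg/L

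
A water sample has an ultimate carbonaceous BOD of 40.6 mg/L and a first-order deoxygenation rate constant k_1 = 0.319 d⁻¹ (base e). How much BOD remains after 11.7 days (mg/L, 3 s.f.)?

L_t = L₀ e^(−k_1 t) = 40.6 × e^(−0.319×11.7) = 40.6 × 0.02394 = 0.9719 mg/L.

L ≈ 0.972 mg/L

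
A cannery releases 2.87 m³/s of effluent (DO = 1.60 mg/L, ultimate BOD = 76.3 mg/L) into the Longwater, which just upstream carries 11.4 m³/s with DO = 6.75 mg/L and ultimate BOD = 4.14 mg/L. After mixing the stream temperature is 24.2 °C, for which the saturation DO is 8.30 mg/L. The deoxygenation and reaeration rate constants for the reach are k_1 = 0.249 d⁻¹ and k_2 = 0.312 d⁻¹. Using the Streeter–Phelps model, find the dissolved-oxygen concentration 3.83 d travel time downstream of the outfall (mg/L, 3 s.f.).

DO ≈ 1.43 mg/L

Mixed DO = (11.4×6.75 + 2.87×1.60)/(11.4+2.87) = 81.54/14.27 = 5.714 mg/L.
Mixed L₀ = (11.4×4.14 + 2.87×76.3)/(14.27) = 266.2/14.27 = 18.65 mg/L.
Initial deficit D₀ = C_s − DO₀ = 8.30 − 5.714 = 2.586 mg/L.
D(3.83) = [0.249×18.65/(0.312−0.249)](e^(−0.249×3.83) − e^(−0.312×3.83)) + 2.586 e^(−0.312×3.83)
= 73.72 × (0.3853 − 0.3027) + 2.586 × 0.3027 = 6.873 mg/L.
DO = 8.30 − 6.873 = 1.427 mg/L.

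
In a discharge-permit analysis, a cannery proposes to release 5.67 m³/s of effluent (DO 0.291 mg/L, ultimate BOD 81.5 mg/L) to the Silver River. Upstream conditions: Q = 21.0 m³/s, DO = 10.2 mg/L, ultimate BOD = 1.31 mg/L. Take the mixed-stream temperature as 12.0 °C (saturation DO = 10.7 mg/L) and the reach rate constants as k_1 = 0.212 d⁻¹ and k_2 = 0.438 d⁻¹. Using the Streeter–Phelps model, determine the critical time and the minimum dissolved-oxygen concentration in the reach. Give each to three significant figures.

Mixed DO = (21.0×10.2 + 5.67×0.291)/(21.0+5.67) = 215.8/26.67 = 8.093 mg/L.
Mixed L₀ = (21.0×1.31 + 5.67×81.5)/(26.67) = 489.6/26.67 = 18.36 mg/L.
Initial deficit D₀ = C_s − DO₀ = 10.7 − 8.093 = 2.607 mg/L.
t_c = (1/0.2260) ln[(0.438/0.212)(1 − 2.607×0.2260/(0.212×18.36))] = 4.425 × ln(1.753) = 2.485 d.
D_c = (0.212/0.438) × 18.36 × e^(−0.212×2.485) = 0.4840 × 18.36 × 0.5905 = 5.247 mg/L.
Minimum DO = 10.7 − 5.247 = 5.453 mg/L.

t_c ≈ 2.48 d; minimum DO ≈ 5.45 mg/L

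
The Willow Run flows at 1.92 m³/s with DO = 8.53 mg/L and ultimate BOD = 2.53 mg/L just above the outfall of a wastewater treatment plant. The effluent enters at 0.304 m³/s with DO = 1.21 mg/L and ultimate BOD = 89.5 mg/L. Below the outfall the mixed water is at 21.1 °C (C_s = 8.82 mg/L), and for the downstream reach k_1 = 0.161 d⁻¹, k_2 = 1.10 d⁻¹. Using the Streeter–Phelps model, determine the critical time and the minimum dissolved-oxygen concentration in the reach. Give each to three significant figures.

t_c ≈ 1.26 d; minimum DO ≈ 7.10 mg/L

Mixed DO = (1.92×8.53 + 0.304×1.21)/(1.92+0.304) = 16.75/2.224 = 7.529 mg/L.
Mixed L₀ = (1.92×2.53 + 0.304×89.5)/(2.224) = 32.07/2.224 = 14.42 mg/L.
Initial deficit D₀ = C_s − DO₀ = 8.82 − 7.529 = 1.291 mg/L.
t_c = (1/0.9390) ln[(1.10/0.161)(1 − 1.291×0.9390/(0.161×14.42))] = 1.065 × ln(3.265) = 1.260 d.
D_c = (0.161/1.10) × 14.42 × e^(−0.161×1.260) = 0.1464 × 14.42 × 0.8164 = 1.723 mg/L.
Minimum DO = 8.82 − 1.723 = 7.097 mg/L.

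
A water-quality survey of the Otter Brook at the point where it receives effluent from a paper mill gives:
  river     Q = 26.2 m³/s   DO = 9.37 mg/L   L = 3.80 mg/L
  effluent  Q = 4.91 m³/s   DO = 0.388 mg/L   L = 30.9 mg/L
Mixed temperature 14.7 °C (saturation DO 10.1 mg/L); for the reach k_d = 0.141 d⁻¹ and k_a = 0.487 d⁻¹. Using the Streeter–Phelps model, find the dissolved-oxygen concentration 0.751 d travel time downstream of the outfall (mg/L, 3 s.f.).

DO ≈ 7.93 mg/L

Mixed DO = (26.2×9.37 + 4.91×0.388)/(26.2+4.91) = 247.4/31.11 = 7.952 mg/L.
Mixed L₀ = (26.2×3.80 + 4.91×30.9)/(31.11) = 251.3/31.11 = 8.077 mg/L.
Initial deficit D₀ = C_s − DO₀ = 10.1 − 7.952 = 2.148 mg/L.
D(0.751) = [0.141×8.077/(0.487−0.141)](e^(−0.141×0.751) − e^(−0.487×0.751)) + 2.148 e^(−0.487×0.751)
= 3.292 × (0.8995 − 0.6937) + 2.148 × 0.6937 = 2.167 mg/L.
DO = 10.1 − 2.167 = 7.933 mg/L.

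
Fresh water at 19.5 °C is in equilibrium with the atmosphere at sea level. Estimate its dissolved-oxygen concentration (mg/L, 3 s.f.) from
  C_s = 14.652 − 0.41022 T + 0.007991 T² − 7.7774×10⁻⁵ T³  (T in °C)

C_s = 14.652 − 0.41022×19.5 + 0.007991×19.5² − 7.7774×10⁻⁵×19.5³ = 9.115 mg/L.

C_s ≈ 9.11 mg/L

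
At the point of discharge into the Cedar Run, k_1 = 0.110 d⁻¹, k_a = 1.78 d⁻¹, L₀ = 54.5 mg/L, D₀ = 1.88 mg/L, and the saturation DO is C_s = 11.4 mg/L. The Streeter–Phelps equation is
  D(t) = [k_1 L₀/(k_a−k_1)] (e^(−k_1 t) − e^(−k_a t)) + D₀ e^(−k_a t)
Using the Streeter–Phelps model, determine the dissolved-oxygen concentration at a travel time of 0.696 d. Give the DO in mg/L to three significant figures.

k_1 L₀/(k_a−k_1) = 0.110×54.5/(1.78−0.110) = 5.995/1.670 = 3.590 mg/L.
e^(−k_1 t) = e^(−0.110×0.6960) = 0.9263; e^(−k_a t) = e^(−1.78×0.6960) = 0.2897.
D = 3.590 × (0.9263 − 0.2897) + 1.88 × 0.2897 = 2.285 + 0.5447 = 2.830 mg/L.
DO = C_s − D = 11.4 − 2.830 = 8.570 mg/L.

DO ≈ 8.57 mg/L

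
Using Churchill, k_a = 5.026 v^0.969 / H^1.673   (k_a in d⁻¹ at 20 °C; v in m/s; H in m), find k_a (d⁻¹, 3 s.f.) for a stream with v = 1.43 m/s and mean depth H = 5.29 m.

k_a = 5.026 × 1.43^0.969 / 5.29^1.673 = 5.026 × 1.414 / 16.23 = 0.4379 d⁻¹.

k_a ≈ 0.438 d⁻¹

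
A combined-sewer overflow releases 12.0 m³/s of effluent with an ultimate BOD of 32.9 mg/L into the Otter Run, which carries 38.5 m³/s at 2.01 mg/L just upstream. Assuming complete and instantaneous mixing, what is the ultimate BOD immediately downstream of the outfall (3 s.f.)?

Flow-weighted mixing: C = (Q_r C_r + Q_w C_w)/(Q_r + Q_w)
= (38.5×2.01 + 12.0×32.9)/(38.5 + 12.0) = 472.2/50.50 = 9.350 mg/L.

9.35 mg/L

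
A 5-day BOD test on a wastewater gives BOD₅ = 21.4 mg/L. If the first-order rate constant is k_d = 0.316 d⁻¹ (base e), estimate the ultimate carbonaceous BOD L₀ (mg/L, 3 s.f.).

BOD₅ = L₀(1 − e^(−5k_d)) ⇒ L₀ = BOD₅ / (1 − e^(−5×0.316))
= 21.4 / (1 − 0.2060) = 21.4 / 0.7940 = 26.95 mg/L.

L₀ ≈ 27.0 mg/L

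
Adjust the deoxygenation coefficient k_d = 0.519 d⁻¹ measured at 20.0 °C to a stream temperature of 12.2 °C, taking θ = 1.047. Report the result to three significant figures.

k_d ≈ 0.363 d⁻¹

k_d(T₂) = k_d(T₁) · θ^(T₂−T₁) = 0.519 × 1.047^(12.2−20.0)
= 0.519 × 1.047^-7.80 = 0.519 × 0.6989 = 0.3627 d⁻¹.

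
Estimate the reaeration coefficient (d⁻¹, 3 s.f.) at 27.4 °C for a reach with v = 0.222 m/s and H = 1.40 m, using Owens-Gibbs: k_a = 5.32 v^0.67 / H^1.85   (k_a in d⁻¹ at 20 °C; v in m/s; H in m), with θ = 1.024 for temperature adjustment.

k_a(20) = 5.32 × 0.222^0.67 / 1.40^1.85 = 5.32 × 0.3648 / 1.864 = 1.041 d⁻¹.
k_a(27.4) = 1.041 × 1.024^(27.4−20) = 1.041 × 1.192 = 1.241 d⁻¹.

k_a ≈ 1.24 d⁻¹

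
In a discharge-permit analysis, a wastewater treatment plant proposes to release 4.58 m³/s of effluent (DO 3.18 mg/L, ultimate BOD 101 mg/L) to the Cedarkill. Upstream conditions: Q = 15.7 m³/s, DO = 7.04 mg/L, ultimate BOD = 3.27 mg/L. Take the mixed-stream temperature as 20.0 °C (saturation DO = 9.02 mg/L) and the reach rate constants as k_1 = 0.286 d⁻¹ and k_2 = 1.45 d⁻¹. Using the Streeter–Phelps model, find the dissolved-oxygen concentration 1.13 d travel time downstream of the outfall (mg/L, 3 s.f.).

DO ≈ 5.17 mg/L

Mixed DO = (15.7×7.04 + 4.58×3.18)/(15.7+4.58) = 125.1/20.28 = 6.168 mg/L.
Mixed L₀ = (15.7×3.27 + 4.58×101)/(20.28) = 513.9/20.28 = 25.34 mg/L.
Initial deficit D₀ = C_s − DO₀ = 9.02 − 6.168 = 2.852 mg/L.
D(1.13) = [0.286×25.34/(1.45−0.286)](e^(−0.286×1.13) − e^(−1.45×1.13)) + 2.852 e^(−1.45×1.13)
= 6.226 × (0.7238 − 0.1943) + 2.852 × 0.1943 = 3.851 mg/L.
DO = 9.02 − 3.851 = 5.169 mg/L.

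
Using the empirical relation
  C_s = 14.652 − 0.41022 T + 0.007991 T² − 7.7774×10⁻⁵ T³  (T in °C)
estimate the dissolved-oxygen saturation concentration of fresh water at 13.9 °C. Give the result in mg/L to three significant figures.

C_s ≈ 10.3 mg/L

C_s = 14.652 − 0.41022×13.9 + 0.007991×13.9² − 7.7774×10⁻⁵×13.9³ = 10.29 mg/L.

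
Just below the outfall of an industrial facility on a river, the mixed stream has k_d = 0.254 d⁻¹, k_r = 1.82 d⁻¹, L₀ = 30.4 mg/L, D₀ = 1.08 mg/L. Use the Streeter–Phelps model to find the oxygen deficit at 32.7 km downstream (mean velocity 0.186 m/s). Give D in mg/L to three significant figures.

Travel time t = x/v = 32.7 km / (0.186 m/s) = 32700 m / 0.186 m/s = 175800 s = 2.035 d.
k_d L₀/(k_r−k_d) = 0.254×30.4/(1.82−0.254) = 7.722/1.566 = 4.931 mg/L.
e^(−k_d t) = e^(−0.254×2.035) = 0.5964; e^(−k_r t) = e^(−1.82×2.035) = 0.02464.
D = 4.931 × (0.5964 − 0.02464) + 1.08 × 0.02464 = 2.819 + 0.02661 = 2.846 mg/L.

D ≈ 2.85 mg/L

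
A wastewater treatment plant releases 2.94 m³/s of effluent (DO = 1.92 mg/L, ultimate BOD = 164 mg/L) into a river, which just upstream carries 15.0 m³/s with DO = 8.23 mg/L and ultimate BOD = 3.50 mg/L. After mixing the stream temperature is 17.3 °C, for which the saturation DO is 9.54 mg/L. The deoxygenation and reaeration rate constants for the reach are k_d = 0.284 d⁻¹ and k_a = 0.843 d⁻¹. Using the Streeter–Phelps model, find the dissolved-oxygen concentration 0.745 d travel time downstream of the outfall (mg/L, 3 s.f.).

Mixed DO = (15.0×8.23 + 2.94×1.92)/(15.0+2.94) = 129.1/17.94 = 7.196 mg/L.
Mixed L₀ = (15.0×3.50 + 2.94×164)/(17.94) = 534.7/17.94 = 29.80 mg/L.
Initial deficit D₀ = C_s − DO₀ = 9.54 − 7.196 = 2.344 mg/L.
D(0.745) = [0.284×29.80/(0.843−0.284)](e^(−0.284×0.745) − e^(−0.843×0.745)) + 2.344 e^(−0.843×0.745)
= 15.14 × (0.8093 − 0.5336) + 2.344 × 0.5336 = 5.425 mg/L.
DO = 9.54 − 5.425 = 4.115 mg/L.

DO ≈ 4.12 mg/L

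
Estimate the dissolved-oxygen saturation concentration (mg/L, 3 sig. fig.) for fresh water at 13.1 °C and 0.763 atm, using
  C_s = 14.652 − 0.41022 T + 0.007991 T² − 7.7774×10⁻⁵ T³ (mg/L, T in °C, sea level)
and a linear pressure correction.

C_s ≈ 7.99 mg/L

At sea level: C_s = 14.652 − 0.41022×13.1 + 0.007991×13.1² − 7.7774×10⁻⁵×13.1³ = 10.47 mg/L.
Pressure correction: C_s' = 10.47 × 0.763 = 7.992 mg/L.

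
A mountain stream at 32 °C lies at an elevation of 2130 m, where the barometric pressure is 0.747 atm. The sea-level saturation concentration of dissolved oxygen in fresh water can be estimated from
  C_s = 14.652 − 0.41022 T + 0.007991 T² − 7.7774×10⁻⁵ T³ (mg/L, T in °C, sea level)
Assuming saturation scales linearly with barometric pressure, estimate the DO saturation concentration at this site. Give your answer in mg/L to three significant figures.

C_s ≈ 5.35 mg/L

At sea level: C_s = 14.652 − 0.41022×32 + 0.007991×32² − 7.7774×10⁻⁵×32³ = 7.159 mg/L.
Pressure correction: C_s' = 7.159 × 0.747 = 5.348 mg/L.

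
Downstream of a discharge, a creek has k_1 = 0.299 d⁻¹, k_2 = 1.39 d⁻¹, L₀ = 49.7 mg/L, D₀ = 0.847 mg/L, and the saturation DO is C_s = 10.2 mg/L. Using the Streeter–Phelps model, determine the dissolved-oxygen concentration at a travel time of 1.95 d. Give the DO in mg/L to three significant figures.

k_1 L₀/(k_2−k_1) = 0.299×49.7/(1.39−0.299) = 14.86/1.091 = 13.62 mg/L.
e^(−k_1 t) = e^(−0.299×1.950) = 0.5582; e^(−k_2 t) = e^(−1.39×1.950) = 0.06650.
D = 13.62 × (0.5582 − 0.06650) + 0.847 × 0.06650 = 6.697 + 0.05633 = 6.754 mg/L.
DO = C_s − D = 10.2 − 6.754 = 3.446 mg/L.

DO ≈ 3.45 mg/L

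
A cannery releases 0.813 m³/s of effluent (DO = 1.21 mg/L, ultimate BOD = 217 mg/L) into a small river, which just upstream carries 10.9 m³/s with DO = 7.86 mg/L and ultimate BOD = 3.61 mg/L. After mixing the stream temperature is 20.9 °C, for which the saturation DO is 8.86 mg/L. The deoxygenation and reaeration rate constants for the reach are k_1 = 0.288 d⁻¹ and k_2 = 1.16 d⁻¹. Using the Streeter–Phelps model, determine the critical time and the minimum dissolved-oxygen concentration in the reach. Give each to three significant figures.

t_c ≈ 1.28 d; minimum DO ≈ 5.70 mg/L

Mixed DO = (10.9×7.86 + 0.813×1.21)/(10.9+0.813) = 86.66/11.71 = 7.398 mg/L.
Mixed L₀ = (10.9×3.61 + 0.813×217)/(11.71) = 215.8/11.71 = 18.42 mg/L.
Initial deficit D₀ = C_s − DO₀ = 8.86 − 7.398 = 1.462 mg/L.
t_c = (1/0.8720) ln[(1.16/0.288)(1 − 1.462×0.8720/(0.288×18.42))] = 1.147 × ln(3.060) = 1.283 d.
D_c = (0.288/1.16) × 18.42 × e^(−0.288×1.283) = 0.2483 × 18.42 × 0.6911 = 3.161 mg/L.
Minimum DO = 8.86 − 3.161 = 5.699 mg/L.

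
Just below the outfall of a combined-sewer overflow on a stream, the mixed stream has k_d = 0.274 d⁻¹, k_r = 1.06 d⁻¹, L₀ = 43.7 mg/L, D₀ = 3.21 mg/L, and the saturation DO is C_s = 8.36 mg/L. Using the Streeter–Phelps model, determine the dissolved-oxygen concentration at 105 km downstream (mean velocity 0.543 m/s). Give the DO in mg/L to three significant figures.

Travel time t = x/v = 105 km / (0.543 m/s) = 105000 m / 0.543 m/s = 193400 s = 2.238 d.
k_d L₀/(k_r−k_d) = 0.274×43.7/(1.06−0.274) = 11.97/0.7860 = 15.23 mg/L.
e^(−k_d t) = e^(−0.274×2.238) = 0.5416; e^(−k_r t) = e^(−1.06×2.238) = 0.09326.
D = 15.23 × (0.5416 − 0.09326) + 3.21 × 0.09326 = 6.830 + 0.2994 = 7.129 mg/L.
DO = C_s − D = 8.36 − 7.129 = 1.231 mg/L.

DO ≈ 1.23 mg/L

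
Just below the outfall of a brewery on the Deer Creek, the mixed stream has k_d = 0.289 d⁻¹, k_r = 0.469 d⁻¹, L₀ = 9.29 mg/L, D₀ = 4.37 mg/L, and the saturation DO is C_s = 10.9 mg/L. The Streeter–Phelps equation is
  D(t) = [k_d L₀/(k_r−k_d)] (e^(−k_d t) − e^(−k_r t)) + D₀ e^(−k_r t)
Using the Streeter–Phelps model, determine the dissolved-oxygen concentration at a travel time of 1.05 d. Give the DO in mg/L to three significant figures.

DO ≈ 6.33 mg/L

k_d L₀/(k_r−k_d) = 0.289×9.29/(0.469−0.289) = 2.685/0.1800 = 14.92 mg/L.
e^(−k_d t) = e^(−0.289×1.050) = 0.7383; e^(−k_r t) = e^(−0.469×1.050) = 0.6111.
D = 14.92 × (0.7383 − 0.6111) + 4.37 × 0.6111 = 1.896 + 2.671 = 4.567 mg/L.
DO = C_s − D = 10.9 − 4.567 = 6.333 mg/L.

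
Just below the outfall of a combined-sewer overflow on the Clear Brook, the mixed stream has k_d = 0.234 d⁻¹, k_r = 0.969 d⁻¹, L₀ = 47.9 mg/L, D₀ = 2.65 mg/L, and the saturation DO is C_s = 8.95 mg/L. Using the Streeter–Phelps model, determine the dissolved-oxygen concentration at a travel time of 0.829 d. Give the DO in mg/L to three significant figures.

k_d L₀/(k_r−k_d) = 0.234×47.9/(0.969−0.234) = 11.21/0.7350 = 15.25 mg/L.
e^(−k_d t) = e^(−0.234×0.8290) = 0.8237; e^(−k_r t) = e^(−0.969×0.8290) = 0.4478.
D = 15.25 × (0.8237 − 0.4478) + 2.65 × 0.4478 = 5.731 + 1.187 = 6.918 mg/L.
DO = C_s − D = 8.95 − 6.918 = 2.032 mg/L.

DO ≈ 2.03 mg/L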